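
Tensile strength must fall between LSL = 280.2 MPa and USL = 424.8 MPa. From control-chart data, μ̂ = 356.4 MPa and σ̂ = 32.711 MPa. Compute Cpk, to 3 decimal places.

Cpu = (USL − μ̂) / (3σ̂) = (424.8 − 356.4) / (3 × 32.711) = 0.6970; Cpl = (μ̂ − LSL) / (3σ̂) = (356.4 − 280.2) / (3 × 32.711) = 0.7765; Cpk = min(Cpu, Cpl) = 0.6970

0.697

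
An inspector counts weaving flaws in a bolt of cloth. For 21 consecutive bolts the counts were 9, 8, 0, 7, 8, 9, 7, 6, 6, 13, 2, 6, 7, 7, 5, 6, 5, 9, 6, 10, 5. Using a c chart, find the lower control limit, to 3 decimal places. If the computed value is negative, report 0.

0.000

c̄ = (9 + 8 + 0 + 7 + 8 + 9 + 7 + 6 + 6 + 13 + 2 + 6 + 7 + 7 + 5 + 6 + 5 + 9 + 6 + 10 + 5) / 21 = 141 / 21 = 6.7143
LCL = c̄ − 3√c̄ = 6.7143 − 3 × 2.5912 = -1.0593 → 0 (cannot be negative)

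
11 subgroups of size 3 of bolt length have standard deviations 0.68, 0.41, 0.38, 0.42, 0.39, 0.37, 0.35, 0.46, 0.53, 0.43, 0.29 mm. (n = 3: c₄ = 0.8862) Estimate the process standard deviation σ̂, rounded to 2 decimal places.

s̄ = (0.68 + 0.41 + 0.38 + 0.42 + 0.39 + 0.37 + 0.35 + 0.46 + 0.53 + 0.43 + 0.29) / 11 = 0.4282
σ̂ = s̄ / c₄ = 0.4282 / 0.8862 = 0.4832

0.48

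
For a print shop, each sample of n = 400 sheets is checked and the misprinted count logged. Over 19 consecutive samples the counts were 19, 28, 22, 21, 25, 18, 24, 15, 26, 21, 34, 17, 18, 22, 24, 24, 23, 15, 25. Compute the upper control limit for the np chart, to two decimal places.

35.88

p̄ = Σdᵢ / (k·n) = 421 / (19 × 400) = 0.05539
UCL = np̄ + 3·√(np̄(1−p̄)) = 22.1579 + 3 × √(22.1579×0.94461) = 22.1579 + 3 × 4.5750 = 35.8828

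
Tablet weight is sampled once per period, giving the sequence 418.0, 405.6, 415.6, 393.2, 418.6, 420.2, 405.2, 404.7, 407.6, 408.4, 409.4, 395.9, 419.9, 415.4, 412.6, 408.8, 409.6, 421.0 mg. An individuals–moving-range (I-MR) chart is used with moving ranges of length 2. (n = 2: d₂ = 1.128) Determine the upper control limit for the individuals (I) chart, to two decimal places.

X̄ = (418.0 + 405.6 + 415.6 + 393.2 + 418.6 + 420.2 + 405.2 + 404.7 + 407.6 + 408.4 + 409.4 + 395.9 + 419.9 + 415.4 + 412.6 + 408.8 + 409.6 + 421.0) / 18 = 410.5389
Moving ranges: 12.4, 10.0, 22.4, 25.4, 1.6, 15.0, 0.5, 2.9, 0.8, 1.0, 13.5, 24.0, 4.5, 2.8, 3.8, 0.8, 11.4; M̄R̄ = 152.8000 / 17 = 8.9882
UCL = X̄ + 3·M̄R̄/d₂ = 410.5389 + 3 × 8.9882 / 1.128 = 434.4438

434.44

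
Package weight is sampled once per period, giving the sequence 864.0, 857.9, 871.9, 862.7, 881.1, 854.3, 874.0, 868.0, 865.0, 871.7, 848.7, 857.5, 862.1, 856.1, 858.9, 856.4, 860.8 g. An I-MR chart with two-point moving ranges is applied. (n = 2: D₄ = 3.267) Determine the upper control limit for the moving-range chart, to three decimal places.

33.078

Moving ranges: 6.1, 14.0, 9.2, 18.4, 26.8, 19.7, 6.0, 3.0, 6.7, 23.0, 8.8, 4.6, 6.0, 2.8, 2.5, 4.4; M̄R̄ = 162.0000 / 16 = 10.1250
UCL_MR = D₄·M̄R̄ = 3.267 × 10.1250 = 33.0784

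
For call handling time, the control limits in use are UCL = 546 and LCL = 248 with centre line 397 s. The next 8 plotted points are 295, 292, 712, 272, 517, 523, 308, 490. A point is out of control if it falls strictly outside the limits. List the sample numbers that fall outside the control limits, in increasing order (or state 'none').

Compare each point to [248, 546]: sample 3 = 712 > UCL.

3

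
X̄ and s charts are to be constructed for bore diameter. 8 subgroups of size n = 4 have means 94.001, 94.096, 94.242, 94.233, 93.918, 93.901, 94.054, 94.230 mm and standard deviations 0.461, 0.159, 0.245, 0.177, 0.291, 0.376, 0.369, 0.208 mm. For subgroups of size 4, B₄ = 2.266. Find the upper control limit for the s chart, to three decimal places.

s̄ = (0.461 + 0.159 + 0.245 + 0.177 + 0.291 + 0.376 + 0.369 + 0.208) / 8 = 0.2858
UCL_s = B₄·s̄ = 2.266 × 0.2858 = 0.6475

0.648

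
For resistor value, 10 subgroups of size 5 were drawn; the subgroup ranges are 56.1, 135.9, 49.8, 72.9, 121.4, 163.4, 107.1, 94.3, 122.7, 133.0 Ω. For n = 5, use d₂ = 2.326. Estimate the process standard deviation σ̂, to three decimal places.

45.426

R̄ = (56.1 + 135.9 + 49.8 + 72.9 + 121.4 + 163.4 + 107.1 + 94.3 + 122.7 + 133.0) / 10 = 105.6600
σ̂ = R̄ / d₂ = 105.6600 / 2.326 = 45.4256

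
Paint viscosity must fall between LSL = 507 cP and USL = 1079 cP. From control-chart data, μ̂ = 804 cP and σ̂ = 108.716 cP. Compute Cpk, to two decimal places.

Cpu = (USL − μ̂) / (3σ̂) = (1079 − 804) / (3 × 108.716) = 0.8432; Cpl = (μ̂ − LSL) / (3σ̂) = (804 − 507) / (3 × 108.716) = 0.9106; Cpk = min(Cpu, Cpl) = 0.8432

0.84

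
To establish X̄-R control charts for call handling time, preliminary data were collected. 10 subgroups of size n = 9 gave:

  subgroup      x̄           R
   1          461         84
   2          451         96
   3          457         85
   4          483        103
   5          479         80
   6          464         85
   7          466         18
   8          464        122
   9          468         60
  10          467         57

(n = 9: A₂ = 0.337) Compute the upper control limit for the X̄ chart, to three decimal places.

X̄̄ = (461 + 451 + 457 + 483 + 479 + 464 + 466 + 464 + 468 + 467) / 10 = 4660.0000 / 10 = 466.0000
R̄ = (84 + 96 + 85 + 103 + 80 + 85 + 18 + 122 + 60 + 57) / 10 = 790.0000 / 10 = 79.0000
UCL = X̄̄ + A₂·R̄ = 466.0000 + 0.337 × 79.0000 = 492.6230

492.623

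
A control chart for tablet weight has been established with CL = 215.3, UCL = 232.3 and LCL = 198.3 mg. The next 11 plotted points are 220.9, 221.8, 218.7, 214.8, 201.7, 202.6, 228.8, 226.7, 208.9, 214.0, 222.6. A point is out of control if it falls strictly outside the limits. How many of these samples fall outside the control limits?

All 11 points lie within [198.3, 232.3].

0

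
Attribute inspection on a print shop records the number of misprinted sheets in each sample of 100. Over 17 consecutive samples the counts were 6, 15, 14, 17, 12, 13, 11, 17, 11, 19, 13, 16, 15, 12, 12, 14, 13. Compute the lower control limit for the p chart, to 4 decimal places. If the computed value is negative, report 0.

0.0327

p̄ = Σdᵢ / (k·n) = 230 / (17 × 100) = 0.13529
LCL = p̄ − 3·√(p̄(1−p̄)/n) = 0.13529 − 3 × 0.03420 = 0.03268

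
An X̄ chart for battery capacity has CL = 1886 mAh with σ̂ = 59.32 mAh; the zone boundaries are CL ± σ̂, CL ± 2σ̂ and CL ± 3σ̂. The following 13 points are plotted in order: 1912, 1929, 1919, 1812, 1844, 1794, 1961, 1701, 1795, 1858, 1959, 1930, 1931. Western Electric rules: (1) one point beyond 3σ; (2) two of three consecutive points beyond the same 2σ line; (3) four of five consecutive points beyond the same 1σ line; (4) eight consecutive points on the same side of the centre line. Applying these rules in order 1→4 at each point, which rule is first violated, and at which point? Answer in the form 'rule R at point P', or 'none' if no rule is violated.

rule 1 at point 8

Zone of each point (C = within 1σ̂, B = 1σ̂–2σ̂, A = 2σ̂–3σ̂, * = beyond 3σ̂; sign = side of CL): 1:+C, 2:+C, 3:+C, 4:-B, 5:-C, 6:-B, 7:+B, 8:-*, 9:-B, 10:-C, 11:+B, 12:+C, 13:+C
Rule 1 (one point beyond the 3σ limits) is satisfied at point 8.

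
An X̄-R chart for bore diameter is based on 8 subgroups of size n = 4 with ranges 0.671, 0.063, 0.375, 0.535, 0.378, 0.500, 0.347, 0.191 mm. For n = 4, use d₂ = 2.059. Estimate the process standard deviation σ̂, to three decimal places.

0.186

R̄ = (0.671 + 0.063 + 0.375 + 0.535 + 0.378 + 0.500 + 0.347 + 0.191) / 8 = 0.3825
σ̂ = R̄ / d₂ = 0.3825 / 2.059 = 0.1858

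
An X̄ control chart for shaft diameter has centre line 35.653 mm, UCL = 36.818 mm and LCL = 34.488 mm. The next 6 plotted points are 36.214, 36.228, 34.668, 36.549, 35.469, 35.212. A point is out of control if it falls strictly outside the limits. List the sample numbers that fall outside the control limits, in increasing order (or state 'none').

All 6 points lie within [34.488, 36.818].

none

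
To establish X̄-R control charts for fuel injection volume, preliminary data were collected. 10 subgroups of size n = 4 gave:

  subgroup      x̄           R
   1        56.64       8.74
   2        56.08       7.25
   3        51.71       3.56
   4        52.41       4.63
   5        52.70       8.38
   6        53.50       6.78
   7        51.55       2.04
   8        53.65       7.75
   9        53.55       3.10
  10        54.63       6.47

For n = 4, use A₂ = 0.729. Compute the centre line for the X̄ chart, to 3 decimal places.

X̄̄ = (56.64 + 56.08 + 51.71 + 52.41 + 52.70 + 53.50 + 51.55 + 53.65 + 53.55 + 54.63) / 10 = 536.4200 / 10 = 53.6420
CL = X̄̄ = 53.6420

53.642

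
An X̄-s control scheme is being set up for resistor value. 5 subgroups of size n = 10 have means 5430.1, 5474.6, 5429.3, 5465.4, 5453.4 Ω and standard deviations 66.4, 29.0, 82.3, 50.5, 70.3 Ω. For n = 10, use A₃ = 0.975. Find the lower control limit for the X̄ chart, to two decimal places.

X̄̄ = (5430.1 + 5474.6 + 5429.3 + 5465.4 + 5453.4) / 5 = 5450.5600
s̄ = (66.4 + 29.0 + 82.3 + 50.5 + 70.3) / 5 = 59.7000
LCL = X̄̄ − A₃·s̄ = 5450.5600 − 0.975 × 59.7000 = 5392.3525

5392.35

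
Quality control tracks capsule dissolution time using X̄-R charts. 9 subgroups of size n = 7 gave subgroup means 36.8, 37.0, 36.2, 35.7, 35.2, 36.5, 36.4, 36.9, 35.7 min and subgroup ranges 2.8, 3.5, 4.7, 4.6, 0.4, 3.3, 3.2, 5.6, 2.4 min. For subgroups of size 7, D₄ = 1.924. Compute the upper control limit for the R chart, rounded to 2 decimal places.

R̄ = (2.8 + 3.5 + 4.7 + 4.6 + 0.4 + 3.3 + 3.2 + 5.6 + 2.4) / 9 = 30.5000 / 9 = 3.3889
UCL_R = D₄·R̄ = 1.924 × 3.3889 = 6.5202

6.52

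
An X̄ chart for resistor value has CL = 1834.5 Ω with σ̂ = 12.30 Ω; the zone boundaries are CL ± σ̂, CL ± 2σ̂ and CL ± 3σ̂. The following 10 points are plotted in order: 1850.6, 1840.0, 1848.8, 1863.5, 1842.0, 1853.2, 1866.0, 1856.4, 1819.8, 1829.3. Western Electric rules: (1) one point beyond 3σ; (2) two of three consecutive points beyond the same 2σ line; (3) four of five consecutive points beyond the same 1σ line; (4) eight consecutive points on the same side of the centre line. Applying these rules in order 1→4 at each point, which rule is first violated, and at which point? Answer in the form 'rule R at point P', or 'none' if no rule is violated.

Zone of each point (C = within 1σ̂, B = 1σ̂–2σ̂, A = 2σ̂–3σ̂, * = beyond 3σ̂; sign = side of CL): 1:+B, 2:+C, 3:+B, 4:+A, 5:+C, 6:+B, 7:+A, 8:+B, 9:-B, 10:-C
Rule 3 (four of five consecutive points beyond the same 1σ limit) is satisfied at point 7.

rule 3 at point 7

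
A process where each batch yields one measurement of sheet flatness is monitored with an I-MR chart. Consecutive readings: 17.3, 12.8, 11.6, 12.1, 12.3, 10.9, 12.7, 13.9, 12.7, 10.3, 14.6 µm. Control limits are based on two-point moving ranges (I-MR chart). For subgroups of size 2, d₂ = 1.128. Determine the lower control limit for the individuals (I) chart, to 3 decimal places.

X̄ = (17.3 + 12.8 + 11.6 + 12.1 + 12.3 + 10.9 + 12.7 + 13.9 + 12.7 + 10.3 + 14.6) / 11 = 12.8364
Moving ranges: 4.5, 1.2, 0.5, 0.2, 1.4, 1.8, 1.2, 1.2, 2.4, 4.3; M̄R̄ = 18.7000 / 10 = 1.8700
LCL = X̄ − 3·M̄R̄/d₂ = 12.8364 − 3 × 1.8700 / 1.128 = 7.8630

7.863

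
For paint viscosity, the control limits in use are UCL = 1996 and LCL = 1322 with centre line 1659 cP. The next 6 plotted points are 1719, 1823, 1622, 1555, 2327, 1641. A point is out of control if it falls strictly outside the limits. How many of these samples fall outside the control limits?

Compare each point to [1322, 1996]: sample 5 = 2327 > UCL.

1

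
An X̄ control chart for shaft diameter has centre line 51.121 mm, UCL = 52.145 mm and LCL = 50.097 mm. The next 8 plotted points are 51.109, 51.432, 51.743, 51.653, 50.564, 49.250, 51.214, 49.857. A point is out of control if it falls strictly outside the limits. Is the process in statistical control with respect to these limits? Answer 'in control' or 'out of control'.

out of control

Compare each point to [50.097, 52.145]: sample 6 = 49.250 < LCL; sample 8 = 49.857 < LCL.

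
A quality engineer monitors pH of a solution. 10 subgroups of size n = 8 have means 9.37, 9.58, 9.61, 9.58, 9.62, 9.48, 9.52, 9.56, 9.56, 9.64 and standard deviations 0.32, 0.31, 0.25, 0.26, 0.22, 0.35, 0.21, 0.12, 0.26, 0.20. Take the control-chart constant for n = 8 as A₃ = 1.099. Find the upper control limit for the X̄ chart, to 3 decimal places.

9.827

X̄̄ = (9.37 + 9.58 + 9.61 + 9.58 + 9.62 + 9.48 + 9.52 + 9.56 + 9.56 + 9.64) / 10 = 9.5520
s̄ = (0.32 + 0.31 + 0.25 + 0.26 + 0.22 + 0.35 + 0.21 + 0.12 + 0.26 + 0.20) / 10 = 0.2500
UCL = X̄̄ + A₃·s̄ = 9.5520 + 1.099 × 0.2500 = 9.8267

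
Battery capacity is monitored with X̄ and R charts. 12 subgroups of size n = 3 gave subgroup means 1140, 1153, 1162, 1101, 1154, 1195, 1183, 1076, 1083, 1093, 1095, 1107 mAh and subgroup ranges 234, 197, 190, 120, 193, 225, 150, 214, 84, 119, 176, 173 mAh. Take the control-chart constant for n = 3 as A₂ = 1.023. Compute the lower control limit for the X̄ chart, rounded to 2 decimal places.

X̄̄ = (1140 + 1153 + 1162 + 1101 + 1154 + 1195 + 1183 + 1076 + 1083 + 1093 + 1095 + 1107) / 12 = 13542.0000 / 12 = 1128.5000
R̄ = (234 + 197 + 190 + 120 + 193 + 225 + 150 + 214 + 84 + 119 + 176 + 173) / 12 = 2075.0000 / 12 = 172.9167
LCL = X̄̄ − A₂·R̄ = 1128.5000 − 1.023 × 172.9167 = 951.6063

951.61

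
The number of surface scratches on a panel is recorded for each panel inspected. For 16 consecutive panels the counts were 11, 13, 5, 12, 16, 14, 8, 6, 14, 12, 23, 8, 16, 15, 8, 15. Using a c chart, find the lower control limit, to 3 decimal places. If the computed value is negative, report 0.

1.750

c̄ = (11 + 13 + 5 + 12 + 16 + 14 + 8 + 6 + 14 + 12 + 23 + 8 + 16 + 15 + 8 + 15) / 16 = 196 / 16 = 12.2500
LCL = c̄ − 3√c̄ = 12.2500 − 3 × 3.5000 = 1.7500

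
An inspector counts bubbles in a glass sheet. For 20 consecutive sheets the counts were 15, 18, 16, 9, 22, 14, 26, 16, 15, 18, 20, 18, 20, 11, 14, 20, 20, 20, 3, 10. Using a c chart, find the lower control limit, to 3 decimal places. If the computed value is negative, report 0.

c̄ = (15 + 18 + 16 + 9 + 22 + 14 + 26 + 16 + 15 + 18 + 20 + 18 + 20 + 11 + 14 + 20 + 20 + 20 + 3 + 10) / 20 = 325 / 20 = 16.2500
LCL = c̄ − 3√c̄ = 16.2500 − 3 × 4.0311 = 4.1566

4.157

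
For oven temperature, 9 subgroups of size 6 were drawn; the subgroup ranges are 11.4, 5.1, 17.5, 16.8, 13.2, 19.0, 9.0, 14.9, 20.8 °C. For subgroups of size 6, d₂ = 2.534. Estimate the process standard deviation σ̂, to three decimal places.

5.599

R̄ = (11.4 + 5.1 + 17.5 + 16.8 + 13.2 + 19.0 + 9.0 + 14.9 + 20.8) / 9 = 14.1889
σ̂ = R̄ / d₂ = 14.1889 / 2.534 = 5.5994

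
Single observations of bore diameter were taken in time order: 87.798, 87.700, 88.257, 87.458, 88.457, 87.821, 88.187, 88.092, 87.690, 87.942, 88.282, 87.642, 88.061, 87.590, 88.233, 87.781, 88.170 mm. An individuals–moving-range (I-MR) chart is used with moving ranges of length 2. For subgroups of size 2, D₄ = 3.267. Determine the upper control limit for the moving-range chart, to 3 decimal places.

Moving ranges: 0.098, 0.557, 0.799, 0.999, 0.636, 0.366, 0.095, 0.402, 0.252, 0.340, 0.640, 0.419, 0.471, 0.643, 0.452, 0.389; M̄R̄ = 7.5580 / 16 = 0.4724
UCL_MR = D₄·M̄R̄ = 3.267 × 0.4724 = 1.5432

1.543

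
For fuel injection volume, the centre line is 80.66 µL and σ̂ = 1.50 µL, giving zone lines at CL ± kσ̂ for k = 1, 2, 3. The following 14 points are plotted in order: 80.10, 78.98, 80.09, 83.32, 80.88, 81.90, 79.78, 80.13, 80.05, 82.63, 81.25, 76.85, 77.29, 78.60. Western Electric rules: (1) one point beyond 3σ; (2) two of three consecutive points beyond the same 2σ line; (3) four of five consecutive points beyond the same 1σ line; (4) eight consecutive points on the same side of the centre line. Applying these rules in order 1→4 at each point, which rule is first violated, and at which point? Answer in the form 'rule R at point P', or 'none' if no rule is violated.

Zone of each point (C = within 1σ̂, B = 1σ̂–2σ̂, A = 2σ̂–3σ̂, * = beyond 3σ̂; sign = side of CL): 1:-C, 2:-B, 3:-C, 4:+B, 5:+C, 6:+C, 7:-C, 8:-C, 9:-C, 10:+B, 11:+C, 12:-A, 13:-A, 14:-B
Rule 2 (two of three consecutive points beyond the same 2σ limit) is satisfied at point 13.

rule 2 at point 13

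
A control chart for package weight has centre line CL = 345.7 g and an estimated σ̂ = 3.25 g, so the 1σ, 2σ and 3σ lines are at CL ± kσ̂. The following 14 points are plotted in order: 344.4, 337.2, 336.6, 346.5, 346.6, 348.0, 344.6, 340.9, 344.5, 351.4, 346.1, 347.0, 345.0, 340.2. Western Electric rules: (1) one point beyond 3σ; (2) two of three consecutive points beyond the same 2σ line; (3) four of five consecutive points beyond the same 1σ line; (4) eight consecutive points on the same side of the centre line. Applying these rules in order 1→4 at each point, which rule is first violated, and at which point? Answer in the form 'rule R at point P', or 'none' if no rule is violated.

Zone of each point (C = within 1σ̂, B = 1σ̂–2σ̂, A = 2σ̂–3σ̂, * = beyond 3σ̂; sign = side of CL): 1:-C, 2:-A, 3:-A, 4:+C, 5:+C, 6:+C, 7:-C, 8:-B, 9:-C, 10:+B, 11:+C, 12:+C, 13:-C, 14:-B
Rule 2 (two of three consecutive points beyond the same 2σ limit) is satisfied at point 3.

rule 2 at point 3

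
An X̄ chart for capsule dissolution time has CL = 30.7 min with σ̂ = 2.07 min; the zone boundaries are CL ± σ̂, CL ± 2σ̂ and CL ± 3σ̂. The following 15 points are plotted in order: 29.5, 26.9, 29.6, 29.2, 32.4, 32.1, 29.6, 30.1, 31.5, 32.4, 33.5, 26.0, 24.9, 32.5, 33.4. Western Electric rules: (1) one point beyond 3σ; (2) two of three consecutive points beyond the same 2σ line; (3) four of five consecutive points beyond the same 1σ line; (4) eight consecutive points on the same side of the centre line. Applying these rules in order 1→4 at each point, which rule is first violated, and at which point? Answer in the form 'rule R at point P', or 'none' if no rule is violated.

rule 2 at point 13

Zone of each point (C = within 1σ̂, B = 1σ̂–2σ̂, A = 2σ̂–3σ̂, * = beyond 3σ̂; sign = side of CL): 1:-C, 2:-B, 3:-C, 4:-C, 5:+C, 6:+C, 7:-C, 8:-C, 9:+C, 10:+C, 11:+B, 12:-A, 13:-A, 14:+C, 15:+B
Rule 2 (two of three consecutive points beyond the same 2σ limit) is satisfied at point 13.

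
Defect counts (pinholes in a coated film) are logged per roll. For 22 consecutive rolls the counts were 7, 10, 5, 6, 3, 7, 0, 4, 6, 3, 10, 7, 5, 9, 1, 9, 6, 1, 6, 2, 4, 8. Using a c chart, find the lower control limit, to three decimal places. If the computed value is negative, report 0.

c̄ = (7 + 10 + 5 + 6 + 3 + 7 + 0 + 4 + 6 + 3 + 10 + 7 + 5 + 9 + 1 + 9 + 6 + 1 + 6 + 2 + 4 + 8) / 22 = 119 / 22 = 5.4091
LCL = c̄ − 3√c̄ = 5.4091 − 3 × 2.3257 = -1.5681 → 0 (cannot be negative)

0.000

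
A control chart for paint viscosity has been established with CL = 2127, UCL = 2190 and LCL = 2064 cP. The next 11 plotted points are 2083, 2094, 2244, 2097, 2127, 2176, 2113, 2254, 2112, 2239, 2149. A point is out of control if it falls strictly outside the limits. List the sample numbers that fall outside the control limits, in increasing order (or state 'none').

3, 8, 10

Compare each point to [2064, 2190]: sample 3 = 2244 > UCL; sample 8 = 2254 > UCL; sample 10 = 2239 > UCL.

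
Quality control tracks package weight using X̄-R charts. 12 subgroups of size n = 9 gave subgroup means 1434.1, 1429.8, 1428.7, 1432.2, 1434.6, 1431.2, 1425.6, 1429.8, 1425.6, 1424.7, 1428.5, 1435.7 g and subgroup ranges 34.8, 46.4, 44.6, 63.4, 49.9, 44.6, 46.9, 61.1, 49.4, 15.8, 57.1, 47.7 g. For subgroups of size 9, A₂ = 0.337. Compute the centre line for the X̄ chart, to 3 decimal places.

X̄̄ = (1434.1 + 1429.8 + 1428.7 + 1432.2 + 1434.6 + 1431.2 + 1425.6 + 1429.8 + 1425.6 + 1424.7 + 1428.5 + 1435.7) / 12 = 17160.5000 / 12 = 1430.0417
CL = X̄̄ = 1430.0417

1430.042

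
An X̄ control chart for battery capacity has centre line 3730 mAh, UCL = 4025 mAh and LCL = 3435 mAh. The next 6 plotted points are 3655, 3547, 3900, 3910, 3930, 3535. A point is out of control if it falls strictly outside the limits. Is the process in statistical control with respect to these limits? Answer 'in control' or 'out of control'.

in control

All 6 points lie within [3435, 4025].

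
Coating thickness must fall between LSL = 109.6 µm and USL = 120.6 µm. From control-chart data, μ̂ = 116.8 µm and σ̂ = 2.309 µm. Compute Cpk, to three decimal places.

Cpu = (USL − μ̂) / (3σ̂) = (120.6 − 116.8) / (3 × 2.309) = 0.5486; Cpl = (μ̂ − LSL) / (3σ̂) = (116.8 − 109.6) / (3 × 2.309) = 1.0394; Cpk = min(Cpu, Cpl) = 0.5486

0.549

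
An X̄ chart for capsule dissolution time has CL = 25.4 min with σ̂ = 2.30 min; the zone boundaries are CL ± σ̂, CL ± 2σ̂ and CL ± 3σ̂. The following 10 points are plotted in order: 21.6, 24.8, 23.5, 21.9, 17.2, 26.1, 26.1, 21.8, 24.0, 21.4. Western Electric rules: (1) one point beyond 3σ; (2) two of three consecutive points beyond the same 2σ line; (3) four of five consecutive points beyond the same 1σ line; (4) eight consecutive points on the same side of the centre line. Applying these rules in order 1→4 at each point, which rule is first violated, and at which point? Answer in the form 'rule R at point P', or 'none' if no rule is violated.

rule 1 at point 5

Zone of each point (C = within 1σ̂, B = 1σ̂–2σ̂, A = 2σ̂–3σ̂, * = beyond 3σ̂; sign = side of CL): 1:-B, 2:-C, 3:-C, 4:-B, 5:-*, 6:+C, 7:+C, 8:-B, 9:-C, 10:-B
Rule 1 (one point beyond the 3σ limits) is satisfied at point 5.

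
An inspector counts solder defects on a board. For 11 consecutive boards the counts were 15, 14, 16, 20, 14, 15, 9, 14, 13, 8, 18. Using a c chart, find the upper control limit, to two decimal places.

c̄ = (15 + 14 + 16 + 20 + 14 + 15 + 9 + 14 + 13 + 8 + 18) / 11 = 156 / 11 = 14.1818
UCL = c̄ + 3√c̄ = 14.1818 + 3 × √14.1818 = 14.1818 + 3 × 3.7659 = 25.4794

25.48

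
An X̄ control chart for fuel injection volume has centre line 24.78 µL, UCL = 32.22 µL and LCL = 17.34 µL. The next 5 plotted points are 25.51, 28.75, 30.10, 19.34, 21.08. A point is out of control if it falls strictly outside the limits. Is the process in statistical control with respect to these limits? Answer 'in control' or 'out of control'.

All 5 points lie within [17.34, 32.22].

in control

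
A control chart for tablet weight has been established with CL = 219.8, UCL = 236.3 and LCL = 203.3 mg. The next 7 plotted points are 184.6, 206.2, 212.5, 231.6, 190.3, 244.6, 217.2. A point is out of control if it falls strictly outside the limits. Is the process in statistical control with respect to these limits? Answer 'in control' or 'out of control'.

Compare each point to [203.3, 236.3]: sample 1 = 184.6 < LCL; sample 5 = 190.3 < LCL; sample 6 = 244.6 > UCL.

out of control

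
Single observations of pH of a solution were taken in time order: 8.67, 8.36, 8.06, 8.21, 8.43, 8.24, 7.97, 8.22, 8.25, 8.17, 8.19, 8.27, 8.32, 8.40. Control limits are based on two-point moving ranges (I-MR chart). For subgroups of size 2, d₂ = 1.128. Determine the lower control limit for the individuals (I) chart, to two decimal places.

X̄ = (8.67 + 8.36 + 8.06 + 8.21 + 8.43 + 8.24 + 7.97 + 8.22 + 8.25 + 8.17 + 8.19 + 8.27 + 8.32 + 8.40) / 14 = 8.2686
Moving ranges: 0.31, 0.30, 0.15, 0.22, 0.19, 0.27, 0.25, 0.03, 0.08, 0.02, 0.08, 0.05, 0.08; M̄R̄ = 2.0300 / 13 = 0.1562
LCL = X̄ − 3·M̄R̄/d₂ = 8.2686 − 3 × 0.1562 / 1.128 = 7.8533

7.85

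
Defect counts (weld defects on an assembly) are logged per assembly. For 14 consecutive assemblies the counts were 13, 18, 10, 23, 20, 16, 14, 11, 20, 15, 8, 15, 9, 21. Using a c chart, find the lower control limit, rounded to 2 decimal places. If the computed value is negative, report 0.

3.51

c̄ = (13 + 18 + 10 + 23 + 20 + 16 + 14 + 11 + 20 + 15 + 8 + 15 + 9 + 21) / 14 = 213 / 14 = 15.2143
LCL = c̄ − 3√c̄ = 15.2143 − 3 × 3.9005 = 3.5126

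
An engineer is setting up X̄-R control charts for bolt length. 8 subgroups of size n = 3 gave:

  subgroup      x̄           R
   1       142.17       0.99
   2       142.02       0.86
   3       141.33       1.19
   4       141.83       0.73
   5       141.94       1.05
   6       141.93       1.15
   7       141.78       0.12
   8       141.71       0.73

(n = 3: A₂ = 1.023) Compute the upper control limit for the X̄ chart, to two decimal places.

X̄̄ = (142.17 + 142.02 + 141.33 + 141.83 + 141.94 + 141.93 + 141.78 + 141.71) / 8 = 1134.7100 / 8 = 141.8388
R̄ = (0.99 + 0.86 + 1.19 + 0.73 + 1.05 + 1.15 + 0.12 + 0.73) / 8 = 6.8200 / 8 = 0.8525
UCL = X̄̄ + A₂·R̄ = 141.8388 + 1.023 × 0.8525 = 142.7109

142.71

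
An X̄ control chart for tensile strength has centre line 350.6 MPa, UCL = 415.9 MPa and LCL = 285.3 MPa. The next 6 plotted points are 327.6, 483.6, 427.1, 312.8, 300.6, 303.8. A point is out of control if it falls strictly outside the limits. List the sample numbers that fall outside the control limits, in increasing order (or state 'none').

Compare each point to [285.3, 415.9]: sample 2 = 483.6 > UCL; sample 3 = 427.1 > UCL.

2, 3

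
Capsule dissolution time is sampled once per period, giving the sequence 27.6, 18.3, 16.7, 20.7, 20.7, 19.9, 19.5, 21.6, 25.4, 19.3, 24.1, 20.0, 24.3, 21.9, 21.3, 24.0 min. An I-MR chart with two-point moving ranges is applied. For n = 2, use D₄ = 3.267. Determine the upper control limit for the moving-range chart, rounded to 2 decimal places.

10.24

Moving ranges: 9.3, 1.6, 4.0, 0.0, 0.8, 0.4, 2.1, 3.8, 6.1, 4.8, 4.1, 4.3, 2.4, 0.6, 2.7; M̄R̄ = 47.0000 / 15 = 3.1333
UCL_MR = D₄·M̄R̄ = 3.267 × 3.1333 = 10.2366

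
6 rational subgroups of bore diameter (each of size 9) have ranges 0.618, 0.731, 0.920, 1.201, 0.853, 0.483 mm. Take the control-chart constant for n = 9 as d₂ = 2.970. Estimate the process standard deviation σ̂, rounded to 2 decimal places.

0.27

R̄ = (0.618 + 0.731 + 0.920 + 1.201 + 0.853 + 0.483) / 6 = 0.8010
σ̂ = R̄ / d₂ = 0.8010 / 2.970 = 0.2697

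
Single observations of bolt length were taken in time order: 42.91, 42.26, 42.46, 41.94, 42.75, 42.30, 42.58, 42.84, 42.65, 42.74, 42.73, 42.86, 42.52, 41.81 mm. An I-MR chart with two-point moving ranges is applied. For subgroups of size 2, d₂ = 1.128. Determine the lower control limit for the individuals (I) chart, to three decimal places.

41.576

X̄ = (42.91 + 42.26 + 42.46 + 41.94 + 42.75 + 42.30 + 42.58 + 42.84 + 42.65 + 42.74 + 42.73 + 42.86 + 42.52 + 41.81) / 14 = 42.5250
Moving ranges: 0.65, 0.20, 0.52, 0.81, 0.45, 0.28, 0.26, 0.19, 0.09, 0.01, 0.13, 0.34, 0.71; M̄R̄ = 4.6400 / 13 = 0.3569
LCL = X̄ − 3·M̄R̄/d₂ = 42.5250 − 3 × 0.3569 / 1.128 = 41.5757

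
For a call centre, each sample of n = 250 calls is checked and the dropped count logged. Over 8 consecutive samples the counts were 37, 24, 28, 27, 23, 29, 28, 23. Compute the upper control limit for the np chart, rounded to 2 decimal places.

42.19

p̄ = Σdᵢ / (k·n) = 219 / (8 × 250) = 0.10950
UCL = np̄ + 3·√(np̄(1−p̄)) = 27.3750 + 3 × √(27.3750×0.89050) = 27.3750 + 3 × 4.9374 = 42.1871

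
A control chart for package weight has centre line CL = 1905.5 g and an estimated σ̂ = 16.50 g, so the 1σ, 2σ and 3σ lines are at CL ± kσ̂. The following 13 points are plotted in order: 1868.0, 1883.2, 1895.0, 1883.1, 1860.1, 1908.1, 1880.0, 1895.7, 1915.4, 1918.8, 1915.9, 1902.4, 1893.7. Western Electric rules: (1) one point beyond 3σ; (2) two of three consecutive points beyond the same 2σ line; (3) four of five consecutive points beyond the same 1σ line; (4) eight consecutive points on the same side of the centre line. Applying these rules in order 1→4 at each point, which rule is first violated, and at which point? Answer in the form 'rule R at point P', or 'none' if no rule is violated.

Zone of each point (C = within 1σ̂, B = 1σ̂–2σ̂, A = 2σ̂–3σ̂, * = beyond 3σ̂; sign = side of CL): 1:-A, 2:-B, 3:-C, 4:-B, 5:-A, 6:+C, 7:-B, 8:-C, 9:+C, 10:+C, 11:+C, 12:-C, 13:-C
Rule 3 (four of five consecutive points beyond the same 1σ limit) is satisfied at point 5.

rule 3 at point 5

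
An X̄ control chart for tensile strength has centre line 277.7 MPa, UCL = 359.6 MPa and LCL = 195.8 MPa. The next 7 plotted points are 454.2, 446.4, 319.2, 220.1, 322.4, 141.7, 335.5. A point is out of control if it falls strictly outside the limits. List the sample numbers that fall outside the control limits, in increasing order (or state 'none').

1, 2, 6

Compare each point to [195.8, 359.6]: sample 1 = 454.2 > UCL; sample 2 = 446.4 > UCL; sample 6 = 141.7 < LCL.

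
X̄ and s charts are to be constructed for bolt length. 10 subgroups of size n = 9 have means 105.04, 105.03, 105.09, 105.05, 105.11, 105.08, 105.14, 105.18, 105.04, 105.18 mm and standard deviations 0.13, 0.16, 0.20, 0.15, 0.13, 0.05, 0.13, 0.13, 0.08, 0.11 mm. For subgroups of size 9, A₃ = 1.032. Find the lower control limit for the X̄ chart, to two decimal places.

104.96

X̄̄ = (105.04 + 105.03 + 105.09 + 105.05 + 105.11 + 105.08 + 105.14 + 105.18 + 105.04 + 105.18) / 10 = 105.0940
s̄ = (0.13 + 0.16 + 0.20 + 0.15 + 0.13 + 0.05 + 0.13 + 0.13 + 0.08 + 0.11) / 10 = 0.1270
LCL = X̄̄ − A₃·s̄ = 105.0940 − 1.032 × 0.1270 = 104.9629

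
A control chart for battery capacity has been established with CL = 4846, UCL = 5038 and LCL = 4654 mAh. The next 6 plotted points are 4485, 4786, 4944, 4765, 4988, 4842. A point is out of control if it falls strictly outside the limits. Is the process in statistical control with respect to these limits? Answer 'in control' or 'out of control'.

Compare each point to [4654, 5038]: sample 1 = 4485 < LCL.

out of control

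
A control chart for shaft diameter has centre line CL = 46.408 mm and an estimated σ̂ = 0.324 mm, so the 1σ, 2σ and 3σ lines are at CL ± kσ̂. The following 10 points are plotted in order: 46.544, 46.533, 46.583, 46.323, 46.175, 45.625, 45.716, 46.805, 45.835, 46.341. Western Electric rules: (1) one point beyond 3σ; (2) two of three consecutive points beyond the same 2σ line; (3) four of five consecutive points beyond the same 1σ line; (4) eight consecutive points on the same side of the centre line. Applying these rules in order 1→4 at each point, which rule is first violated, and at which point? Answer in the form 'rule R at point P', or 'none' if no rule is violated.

rule 2 at point 7

Zone of each point (C = within 1σ̂, B = 1σ̂–2σ̂, A = 2σ̂–3σ̂, * = beyond 3σ̂; sign = side of CL): 1:+C, 2:+C, 3:+C, 4:-C, 5:-C, 6:-A, 7:-A, 8:+B, 9:-B, 10:-C
Rule 2 (two of three consecutive points beyond the same 2σ limit) is satisfied at point 7.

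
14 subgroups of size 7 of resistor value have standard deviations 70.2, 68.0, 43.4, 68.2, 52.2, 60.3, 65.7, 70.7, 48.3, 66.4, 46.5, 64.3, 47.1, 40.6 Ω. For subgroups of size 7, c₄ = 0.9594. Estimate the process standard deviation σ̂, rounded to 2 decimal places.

s̄ = (70.2 + 68.0 + 43.4 + 68.2 + 52.2 + 60.3 + 65.7 + 70.7 + 48.3 + 66.4 + 46.5 + 64.3 + 47.1 + 40.6) / 14 = 57.9929
σ̂ = s̄ / c₄ = 57.9929 / 0.9594 = 60.4470

60.45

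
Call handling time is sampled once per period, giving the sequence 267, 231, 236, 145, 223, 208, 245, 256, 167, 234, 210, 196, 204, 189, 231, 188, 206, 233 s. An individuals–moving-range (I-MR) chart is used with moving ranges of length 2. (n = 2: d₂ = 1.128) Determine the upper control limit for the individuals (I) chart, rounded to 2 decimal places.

X̄ = (267 + 231 + 236 + 145 + 223 + 208 + 245 + 256 + 167 + 234 + 210 + 196 + 204 + 189 + 231 + 188 + 206 + 233) / 18 = 214.9444
Moving ranges: 36, 5, 91, 78, 15, 37, 11, 89, 67, 24, 14, 8, 15, 42, 43, 18, 27; M̄R̄ = 620.0000 / 17 = 36.4706
UCL = X̄ + 3·M̄R̄/d₂ = 214.9444 + 3 × 36.4706 / 1.128 = 311.9407

311.94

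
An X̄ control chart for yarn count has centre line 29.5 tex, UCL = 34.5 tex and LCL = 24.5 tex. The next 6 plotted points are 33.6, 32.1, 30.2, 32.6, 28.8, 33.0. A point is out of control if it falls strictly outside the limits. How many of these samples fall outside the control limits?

0

All 6 points lie within [24.5, 34.5].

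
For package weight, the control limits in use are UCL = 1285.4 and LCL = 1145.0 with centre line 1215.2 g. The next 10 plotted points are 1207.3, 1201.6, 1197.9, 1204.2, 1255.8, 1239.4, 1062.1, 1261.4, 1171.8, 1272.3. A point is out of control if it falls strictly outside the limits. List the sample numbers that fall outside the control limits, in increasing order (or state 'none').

Compare each point to [1145.0, 1285.4]: sample 7 = 1062.1 < LCL.

7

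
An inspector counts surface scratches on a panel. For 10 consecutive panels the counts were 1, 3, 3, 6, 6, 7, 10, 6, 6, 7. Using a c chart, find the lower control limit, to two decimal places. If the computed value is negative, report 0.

c̄ = (1 + 3 + 3 + 6 + 6 + 7 + 10 + 6 + 6 + 7) / 10 = 55 / 10 = 5.5000
LCL = c̄ − 3√c̄ = 5.5000 − 3 × 2.3452 = -1.5356 → 0 (cannot be negative)

0.00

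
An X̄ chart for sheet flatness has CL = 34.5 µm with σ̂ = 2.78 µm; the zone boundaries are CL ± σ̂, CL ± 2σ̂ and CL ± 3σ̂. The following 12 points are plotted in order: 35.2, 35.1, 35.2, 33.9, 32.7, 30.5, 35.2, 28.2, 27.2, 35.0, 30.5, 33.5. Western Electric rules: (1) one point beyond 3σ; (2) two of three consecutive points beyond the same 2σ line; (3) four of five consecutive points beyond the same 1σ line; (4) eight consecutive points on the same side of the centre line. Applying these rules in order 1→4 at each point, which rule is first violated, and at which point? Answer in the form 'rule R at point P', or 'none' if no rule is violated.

rule 2 at point 9

Zone of each point (C = within 1σ̂, B = 1σ̂–2σ̂, A = 2σ̂–3σ̂, * = beyond 3σ̂; sign = side of CL): 1:+C, 2:+C, 3:+C, 4:-C, 5:-C, 6:-B, 7:+C, 8:-A, 9:-A, 10:+C, 11:-B, 12:-C
Rule 2 (two of three consecutive points beyond the same 2σ limit) is satisfied at point 9.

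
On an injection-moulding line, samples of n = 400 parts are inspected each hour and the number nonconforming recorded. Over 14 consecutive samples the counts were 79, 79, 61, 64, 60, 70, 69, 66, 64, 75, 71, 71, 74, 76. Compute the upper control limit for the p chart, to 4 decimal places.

0.2318

p̄ = Σdᵢ / (k·n) = 979 / (14 × 400) = 0.17482
UCL = p̄ + 3·√(p̄(1−p̄)/n) = 0.17482 + 3 × √(0.17482×0.82518/400) = 0.17482 + 3 × 0.01899 = 0.23179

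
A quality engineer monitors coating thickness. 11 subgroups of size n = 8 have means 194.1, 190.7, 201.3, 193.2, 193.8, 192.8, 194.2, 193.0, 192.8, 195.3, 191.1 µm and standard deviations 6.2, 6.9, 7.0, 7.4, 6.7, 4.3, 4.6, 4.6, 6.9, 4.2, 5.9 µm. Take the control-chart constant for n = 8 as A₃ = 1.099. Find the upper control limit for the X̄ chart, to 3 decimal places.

X̄̄ = (194.1 + 190.7 + 201.3 + 193.2 + 193.8 + 192.8 + 194.2 + 193.0 + 192.8 + 195.3 + 191.1) / 11 = 193.8455
s̄ = (6.2 + 6.9 + 7.0 + 7.4 + 6.7 + 4.3 + 4.6 + 4.6 + 6.9 + 4.2 + 5.9) / 11 = 5.8818
UCL = X̄̄ + A₃·s̄ = 193.8455 + 1.099 × 5.8818 = 200.3096

200.310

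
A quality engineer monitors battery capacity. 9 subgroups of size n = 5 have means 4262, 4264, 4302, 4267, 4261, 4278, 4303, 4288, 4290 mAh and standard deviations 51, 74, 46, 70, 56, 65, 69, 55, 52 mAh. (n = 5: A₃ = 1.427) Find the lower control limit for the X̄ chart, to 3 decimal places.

4194.142

X̄̄ = (4262 + 4264 + 4302 + 4267 + 4261 + 4278 + 4303 + 4288 + 4290) / 9 = 4279.4444
s̄ = (51 + 74 + 46 + 70 + 56 + 65 + 69 + 55 + 52) / 9 = 59.7778
LCL = X̄̄ − A₃·s̄ = 4279.4444 − 1.427 × 59.7778 = 4194.1416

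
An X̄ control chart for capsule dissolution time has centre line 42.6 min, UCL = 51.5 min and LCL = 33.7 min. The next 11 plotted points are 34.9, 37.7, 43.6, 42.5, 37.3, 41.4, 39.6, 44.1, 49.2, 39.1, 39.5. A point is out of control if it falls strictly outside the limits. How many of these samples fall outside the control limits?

0

All 11 points lie within [33.7, 51.5].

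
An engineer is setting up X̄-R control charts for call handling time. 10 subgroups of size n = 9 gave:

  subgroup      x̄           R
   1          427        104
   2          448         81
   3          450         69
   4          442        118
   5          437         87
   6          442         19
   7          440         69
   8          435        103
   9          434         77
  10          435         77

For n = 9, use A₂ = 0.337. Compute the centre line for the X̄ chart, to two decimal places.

439.00

X̄̄ = (427 + 448 + 450 + 442 + 437 + 442 + 440 + 435 + 434 + 435) / 10 = 4390.0000 / 10 = 439.0000
CL = X̄̄ = 439.0000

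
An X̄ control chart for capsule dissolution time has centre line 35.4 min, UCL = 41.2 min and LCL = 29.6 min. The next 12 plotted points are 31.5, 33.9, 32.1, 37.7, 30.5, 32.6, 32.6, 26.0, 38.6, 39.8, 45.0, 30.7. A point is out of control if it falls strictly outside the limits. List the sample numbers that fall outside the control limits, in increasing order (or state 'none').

Compare each point to [29.6, 41.2]: sample 8 = 26.0 < LCL; sample 11 = 45.0 > UCL.

8, 11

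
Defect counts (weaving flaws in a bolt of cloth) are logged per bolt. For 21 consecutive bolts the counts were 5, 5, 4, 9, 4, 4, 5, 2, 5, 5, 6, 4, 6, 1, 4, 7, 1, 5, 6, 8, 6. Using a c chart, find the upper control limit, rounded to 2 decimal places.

11.47

c̄ = (5 + 5 + 4 + 9 + 4 + 4 + 5 + 2 + 5 + 5 + 6 + 4 + 6 + 1 + 4 + 7 + 1 + 5 + 6 + 8 + 6) / 21 = 102 / 21 = 4.8571
UCL = c̄ + 3√c̄ = 4.8571 + 3 × √4.8571 = 4.8571 + 3 × 2.2039 = 11.4688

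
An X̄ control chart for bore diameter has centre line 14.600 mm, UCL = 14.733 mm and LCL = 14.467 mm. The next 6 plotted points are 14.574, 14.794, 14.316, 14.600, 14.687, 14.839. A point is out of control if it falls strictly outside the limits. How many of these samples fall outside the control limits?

3

Compare each point to [14.467, 14.733]: sample 2 = 14.794 > UCL; sample 3 = 14.316 < LCL; sample 6 = 14.839 > UCL.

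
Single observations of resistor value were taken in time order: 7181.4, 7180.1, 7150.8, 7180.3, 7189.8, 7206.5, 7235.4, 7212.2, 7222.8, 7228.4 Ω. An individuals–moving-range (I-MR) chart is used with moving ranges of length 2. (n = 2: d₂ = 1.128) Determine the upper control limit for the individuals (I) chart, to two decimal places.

7244.46

X̄ = (7181.4 + 7180.1 + 7150.8 + 7180.3 + 7189.8 + 7206.5 + 7235.4 + 7212.2 + 7222.8 + 7228.4) / 10 = 7198.7700
Moving ranges: 1.3, 29.3, 29.5, 9.5, 16.7, 28.9, 23.2, 10.6, 5.6; M̄R̄ = 154.6000 / 9 = 17.1778
UCL = X̄ + 3·M̄R̄/d₂ = 7198.7700 + 3 × 17.1778 / 1.128 = 7244.4556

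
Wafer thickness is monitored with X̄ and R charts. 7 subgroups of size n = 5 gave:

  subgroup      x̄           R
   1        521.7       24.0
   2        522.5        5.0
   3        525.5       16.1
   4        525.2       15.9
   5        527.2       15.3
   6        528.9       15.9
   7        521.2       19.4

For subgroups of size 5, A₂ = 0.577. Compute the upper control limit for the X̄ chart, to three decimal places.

X̄̄ = (521.7 + 522.5 + 525.5 + 525.2 + 527.2 + 528.9 + 521.2) / 7 = 3672.2000 / 7 = 524.6000
R̄ = (24.0 + 5.0 + 16.1 + 15.9 + 15.3 + 15.9 + 19.4) / 7 = 111.6000 / 7 = 15.9429
UCL = X̄̄ + A₂·R̄ = 524.6000 + 0.577 × 15.9429 = 533.7990

533.799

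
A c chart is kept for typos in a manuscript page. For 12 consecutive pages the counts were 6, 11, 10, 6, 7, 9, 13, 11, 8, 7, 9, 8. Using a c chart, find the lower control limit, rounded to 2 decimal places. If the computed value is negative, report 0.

0.00

c̄ = (6 + 11 + 10 + 6 + 7 + 9 + 13 + 11 + 8 + 7 + 9 + 8) / 12 = 105 / 12 = 8.7500
LCL = c̄ − 3√c̄ = 8.7500 − 3 × 2.9580 = -0.1241 → 0 (cannot be negative)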